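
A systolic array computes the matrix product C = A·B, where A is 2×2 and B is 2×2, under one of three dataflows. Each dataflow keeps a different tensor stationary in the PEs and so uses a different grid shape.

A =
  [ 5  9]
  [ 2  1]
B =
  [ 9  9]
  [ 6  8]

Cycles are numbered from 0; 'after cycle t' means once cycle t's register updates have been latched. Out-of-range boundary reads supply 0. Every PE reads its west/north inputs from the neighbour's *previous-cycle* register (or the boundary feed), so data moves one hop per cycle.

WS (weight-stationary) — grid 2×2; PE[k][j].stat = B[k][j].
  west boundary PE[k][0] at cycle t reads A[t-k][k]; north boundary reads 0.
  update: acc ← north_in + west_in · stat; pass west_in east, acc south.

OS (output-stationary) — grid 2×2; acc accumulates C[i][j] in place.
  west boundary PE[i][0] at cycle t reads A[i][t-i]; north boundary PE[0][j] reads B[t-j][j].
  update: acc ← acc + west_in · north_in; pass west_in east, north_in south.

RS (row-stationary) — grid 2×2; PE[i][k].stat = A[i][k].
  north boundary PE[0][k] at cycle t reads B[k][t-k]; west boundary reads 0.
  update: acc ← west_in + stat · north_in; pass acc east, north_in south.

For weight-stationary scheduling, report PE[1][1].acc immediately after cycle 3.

PE[1][1].acc = 26

WS (2×2). Following PE[1][1] plus its west/north inputs:
  c0 r0c1: 0 / 0 / 0
  c0 r1c0: 0 / 0 / 0
  c0 r1c1: 0 / 0 / 0
  c1 r0c1: 45 / 5 / 45
  c1 r1c0: 99 / 9 / 99
  c1 r1c1: 0 / 0 / 0
  c2 r0c1: 18 / 2 / 18
  c2 r1c0: 24 / 1 / 24
  c2 r1c1: 117 / 9 / 117
  c3 r0c1: 0 / 0 / 0
  c3 r1c0: 0 / 0 / 0
  c3 r1c1: 26 / 1 / 26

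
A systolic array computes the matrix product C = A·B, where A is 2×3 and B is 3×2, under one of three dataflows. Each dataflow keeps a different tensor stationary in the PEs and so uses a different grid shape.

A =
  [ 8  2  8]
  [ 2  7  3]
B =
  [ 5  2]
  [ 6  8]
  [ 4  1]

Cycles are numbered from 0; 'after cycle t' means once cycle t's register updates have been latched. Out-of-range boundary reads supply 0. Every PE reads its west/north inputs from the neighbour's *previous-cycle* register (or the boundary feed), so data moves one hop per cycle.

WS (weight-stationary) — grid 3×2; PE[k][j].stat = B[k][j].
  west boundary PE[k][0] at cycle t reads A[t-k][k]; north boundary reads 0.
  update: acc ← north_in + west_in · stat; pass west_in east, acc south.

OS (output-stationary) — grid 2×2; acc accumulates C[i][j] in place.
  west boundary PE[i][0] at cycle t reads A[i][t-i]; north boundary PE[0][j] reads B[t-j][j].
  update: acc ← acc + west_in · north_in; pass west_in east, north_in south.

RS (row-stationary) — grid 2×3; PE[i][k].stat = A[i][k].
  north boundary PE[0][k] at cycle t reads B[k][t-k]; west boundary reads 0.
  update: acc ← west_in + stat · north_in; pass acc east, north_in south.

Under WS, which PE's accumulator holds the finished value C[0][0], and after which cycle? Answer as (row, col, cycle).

(row, col, cycle) = (2, 0, 2)

WS — PE[2][0] is where C[0][0] collects:
  [0] (2,0) acc=0 (h:0 v:0)
  [1] (2,0) acc=0 (h:0 v:0)
  [2] (2,0) acc=84 (h:8 v:84)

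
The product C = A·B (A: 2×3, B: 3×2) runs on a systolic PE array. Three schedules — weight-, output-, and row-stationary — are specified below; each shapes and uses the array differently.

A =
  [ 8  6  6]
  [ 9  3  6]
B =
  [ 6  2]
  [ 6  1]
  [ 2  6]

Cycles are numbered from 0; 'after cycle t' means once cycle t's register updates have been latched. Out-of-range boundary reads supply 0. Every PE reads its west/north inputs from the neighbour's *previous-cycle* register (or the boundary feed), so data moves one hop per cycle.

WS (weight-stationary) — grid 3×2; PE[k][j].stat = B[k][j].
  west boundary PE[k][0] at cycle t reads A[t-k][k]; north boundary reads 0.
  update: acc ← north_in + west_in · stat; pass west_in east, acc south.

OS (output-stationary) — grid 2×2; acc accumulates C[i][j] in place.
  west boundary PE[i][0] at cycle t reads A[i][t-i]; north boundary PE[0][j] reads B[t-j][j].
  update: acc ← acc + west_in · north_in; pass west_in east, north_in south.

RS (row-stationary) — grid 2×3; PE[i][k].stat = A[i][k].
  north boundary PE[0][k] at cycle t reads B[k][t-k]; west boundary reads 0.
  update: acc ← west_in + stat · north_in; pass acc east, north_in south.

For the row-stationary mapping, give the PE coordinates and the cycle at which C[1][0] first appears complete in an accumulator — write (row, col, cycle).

Under RS, C[1][0] lands at PE[1][2]:
  cycle 0: PE[1][2] → acc 0, east 0, south 0
  cycle 1: PE[1][2] → acc 0, east 0, south 0
  cycle 2: PE[1][2] → acc 0, east 0, south 0
  cycle 3: PE[1][2] → acc 84, east 84, south 2

(row, col, cycle) = (1, 2, 3)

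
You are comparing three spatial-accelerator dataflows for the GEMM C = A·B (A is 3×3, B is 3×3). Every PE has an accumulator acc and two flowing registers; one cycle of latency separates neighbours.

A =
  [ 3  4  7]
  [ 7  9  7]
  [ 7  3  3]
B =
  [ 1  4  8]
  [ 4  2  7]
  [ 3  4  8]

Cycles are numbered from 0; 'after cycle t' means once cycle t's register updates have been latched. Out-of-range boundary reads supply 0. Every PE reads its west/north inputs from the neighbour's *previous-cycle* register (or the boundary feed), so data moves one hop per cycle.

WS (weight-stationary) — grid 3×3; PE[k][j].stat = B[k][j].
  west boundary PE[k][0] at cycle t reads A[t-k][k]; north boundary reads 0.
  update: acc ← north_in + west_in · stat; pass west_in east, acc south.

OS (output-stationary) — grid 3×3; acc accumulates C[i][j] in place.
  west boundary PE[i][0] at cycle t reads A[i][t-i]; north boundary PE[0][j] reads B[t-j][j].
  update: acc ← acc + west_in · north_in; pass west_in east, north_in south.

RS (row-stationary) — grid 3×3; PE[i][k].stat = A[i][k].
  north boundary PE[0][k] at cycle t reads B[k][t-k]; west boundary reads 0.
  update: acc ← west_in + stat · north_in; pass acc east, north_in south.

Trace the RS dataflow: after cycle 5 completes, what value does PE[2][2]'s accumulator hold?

RS on a 3×3 grid — tracing PE[2][2] and its feeders:
  c0 r1c2: 0 / 0 / 0
  c0 r2c1: 0 / 0 / 0
  c0 r2c2: 0 / 0 / 0
  c1 r1c2: 0 / 0 / 0
  c1 r2c1: 0 / 0 / 0
  c1 r2c2: 0 / 0 / 0
  c2 r1c2: 0 / 0 / 0
  c2 r2c1: 0 / 0 / 0
  c2 r2c2: 0 / 0 / 0
  c3 r1c2: 64 / 64 / 3
  c3 r2c1: 19 / 19 / 4
  c3 r2c2: 0 / 0 / 0
  c4 r1c2: 74 / 74 / 4
  c4 r2c1: 34 / 34 / 2
  c4 r2c2: 28 / 28 / 3
  c5 r1c2: 175 / 175 / 8
  c5 r2c1: 77 / 77 / 7
  c5 r2c2: 46 / 46 / 4

PE[2][2].acc = 46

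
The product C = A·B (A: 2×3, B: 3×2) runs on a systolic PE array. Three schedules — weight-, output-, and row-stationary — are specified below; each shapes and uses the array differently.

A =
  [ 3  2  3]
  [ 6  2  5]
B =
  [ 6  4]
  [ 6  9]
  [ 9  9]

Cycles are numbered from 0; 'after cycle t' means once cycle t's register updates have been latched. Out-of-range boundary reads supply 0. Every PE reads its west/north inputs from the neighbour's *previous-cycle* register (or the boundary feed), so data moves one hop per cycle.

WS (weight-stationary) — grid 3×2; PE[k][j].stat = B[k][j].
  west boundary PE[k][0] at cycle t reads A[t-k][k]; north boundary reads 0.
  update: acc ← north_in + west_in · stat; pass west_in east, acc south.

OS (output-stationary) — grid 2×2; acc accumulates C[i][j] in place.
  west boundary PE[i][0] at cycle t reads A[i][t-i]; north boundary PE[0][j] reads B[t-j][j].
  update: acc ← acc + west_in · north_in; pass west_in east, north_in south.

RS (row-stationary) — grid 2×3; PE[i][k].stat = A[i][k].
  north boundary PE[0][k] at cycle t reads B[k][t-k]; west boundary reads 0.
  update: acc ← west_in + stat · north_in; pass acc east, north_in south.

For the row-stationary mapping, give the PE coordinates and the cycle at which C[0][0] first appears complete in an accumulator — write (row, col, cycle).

(row, col, cycle) = (0, 2, 2)

RS — PE[0][2] is where C[0][0] collects:
  cycle 0: PE[0][2] → acc 0, east 0, south 0
  cycle 1: PE[0][2] → acc 0, east 0, south 0
  cycle 2: PE[0][2] → acc 57, east 57, south 9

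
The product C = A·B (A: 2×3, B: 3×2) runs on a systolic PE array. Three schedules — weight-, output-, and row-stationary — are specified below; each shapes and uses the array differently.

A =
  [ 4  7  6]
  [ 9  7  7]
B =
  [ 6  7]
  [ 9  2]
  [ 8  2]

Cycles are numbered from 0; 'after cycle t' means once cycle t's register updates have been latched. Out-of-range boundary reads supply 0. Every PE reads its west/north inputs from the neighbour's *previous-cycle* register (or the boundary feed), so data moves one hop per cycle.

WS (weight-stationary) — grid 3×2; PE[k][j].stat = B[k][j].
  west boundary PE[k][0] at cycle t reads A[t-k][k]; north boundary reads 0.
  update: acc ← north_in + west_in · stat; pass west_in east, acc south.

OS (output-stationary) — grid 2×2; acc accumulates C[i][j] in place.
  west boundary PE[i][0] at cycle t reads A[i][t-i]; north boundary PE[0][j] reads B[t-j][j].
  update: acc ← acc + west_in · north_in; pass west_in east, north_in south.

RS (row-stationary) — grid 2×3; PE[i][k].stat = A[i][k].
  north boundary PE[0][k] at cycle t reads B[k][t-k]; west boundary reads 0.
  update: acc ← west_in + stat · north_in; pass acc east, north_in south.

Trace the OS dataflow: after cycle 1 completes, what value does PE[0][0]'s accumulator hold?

PE[0][0].acc = 87

OS (2×2). Following PE[0][0] plus its west/north inputs:
  [0] (0,0) acc=24 (h:4 v:6)
  [1] (0,0) acc=87 (h:7 v:9)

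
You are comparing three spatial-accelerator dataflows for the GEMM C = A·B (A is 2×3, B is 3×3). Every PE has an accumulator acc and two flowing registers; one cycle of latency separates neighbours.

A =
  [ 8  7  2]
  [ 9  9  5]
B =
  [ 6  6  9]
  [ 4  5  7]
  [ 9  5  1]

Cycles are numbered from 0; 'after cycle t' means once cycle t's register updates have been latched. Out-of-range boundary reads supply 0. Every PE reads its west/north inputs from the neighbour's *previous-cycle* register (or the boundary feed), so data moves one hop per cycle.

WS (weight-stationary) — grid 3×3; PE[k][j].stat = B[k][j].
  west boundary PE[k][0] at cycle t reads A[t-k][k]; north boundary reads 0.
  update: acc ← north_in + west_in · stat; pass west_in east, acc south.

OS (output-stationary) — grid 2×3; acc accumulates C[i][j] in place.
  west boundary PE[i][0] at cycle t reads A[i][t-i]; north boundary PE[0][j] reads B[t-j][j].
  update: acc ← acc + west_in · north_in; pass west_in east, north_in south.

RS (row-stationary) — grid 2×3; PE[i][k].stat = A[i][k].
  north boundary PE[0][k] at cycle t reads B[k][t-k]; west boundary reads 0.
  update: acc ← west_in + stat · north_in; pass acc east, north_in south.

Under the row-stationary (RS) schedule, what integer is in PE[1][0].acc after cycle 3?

Tracing RS — 2×3 array, target PE[1][0]:
  t=0 PE[0][0]: acc=48 h=48 v=6
  t=0 PE[1][0]: acc=0 h=0 v=0
  t=1 PE[0][0]: acc=48 h=48 v=6
  t=1 PE[1][0]: acc=54 h=54 v=6
  t=2 PE[0][0]: acc=72 h=72 v=9
  t=2 PE[1][0]: acc=54 h=54 v=6
  t=3 PE[0][0]: acc=0 h=0 v=0
  t=3 PE[1][0]: acc=81 h=81 v=9

PE[1][0].acc = 81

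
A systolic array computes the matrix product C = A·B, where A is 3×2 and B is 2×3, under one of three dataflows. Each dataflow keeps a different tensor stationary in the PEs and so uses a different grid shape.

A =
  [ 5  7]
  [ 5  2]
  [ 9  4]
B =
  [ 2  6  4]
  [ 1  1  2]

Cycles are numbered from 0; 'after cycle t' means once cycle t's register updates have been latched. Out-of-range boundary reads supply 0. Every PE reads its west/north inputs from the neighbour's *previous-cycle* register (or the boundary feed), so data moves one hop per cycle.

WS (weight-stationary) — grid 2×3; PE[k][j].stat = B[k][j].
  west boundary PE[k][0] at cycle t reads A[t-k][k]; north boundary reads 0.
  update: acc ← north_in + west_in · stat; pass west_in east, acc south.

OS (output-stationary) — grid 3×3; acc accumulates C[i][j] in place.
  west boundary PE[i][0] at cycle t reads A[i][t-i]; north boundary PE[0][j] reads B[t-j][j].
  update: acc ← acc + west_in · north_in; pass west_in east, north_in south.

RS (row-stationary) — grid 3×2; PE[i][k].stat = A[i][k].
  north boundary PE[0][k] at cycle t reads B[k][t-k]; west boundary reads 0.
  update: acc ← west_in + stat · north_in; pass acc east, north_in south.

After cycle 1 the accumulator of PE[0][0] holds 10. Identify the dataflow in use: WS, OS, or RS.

Under WS (2×3), PE[0][0]:
  [0] (0,0) acc=10 (h:5 v:10)
  [1] (0,0) acc=10 (h:5 v:10)
Under OS (3×3), PE[0][0]:
  [0] (0,0) acc=10 (h:5 v:2)
  [1] (0,0) acc=17 (h:7 v:1)
Under RS (3×2), PE[0][0]:
  [0] (0,0) acc=10 (h:10 v:2)
  [1] (0,0) acc=30 (h:30 v:6)

dataflow = WS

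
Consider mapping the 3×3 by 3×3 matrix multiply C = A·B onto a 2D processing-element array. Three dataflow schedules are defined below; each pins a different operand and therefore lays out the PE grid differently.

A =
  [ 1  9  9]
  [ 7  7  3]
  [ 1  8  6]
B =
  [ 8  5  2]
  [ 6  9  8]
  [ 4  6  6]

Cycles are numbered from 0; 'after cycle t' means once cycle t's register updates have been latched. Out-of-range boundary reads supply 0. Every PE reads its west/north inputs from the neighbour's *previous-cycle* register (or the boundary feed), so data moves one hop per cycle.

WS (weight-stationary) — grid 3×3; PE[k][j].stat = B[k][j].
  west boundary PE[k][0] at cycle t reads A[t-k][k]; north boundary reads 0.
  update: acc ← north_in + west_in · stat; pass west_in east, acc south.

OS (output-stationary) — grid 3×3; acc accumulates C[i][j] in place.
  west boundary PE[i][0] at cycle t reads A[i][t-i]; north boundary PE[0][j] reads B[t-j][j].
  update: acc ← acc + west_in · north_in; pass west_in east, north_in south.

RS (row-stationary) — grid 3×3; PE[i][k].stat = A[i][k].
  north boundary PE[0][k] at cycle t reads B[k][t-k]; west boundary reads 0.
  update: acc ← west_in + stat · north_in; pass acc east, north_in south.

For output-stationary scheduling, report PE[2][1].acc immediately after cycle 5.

OS on a 3×3 grid — tracing PE[2][1] and its feeders:
  step 0 · PE1,1: acc=0; fwd→0 fwd↓0
  step 0 · PE2,0: acc=0; fwd→0 fwd↓0
  step 0 · PE2,1: acc=0; fwd→0 fwd↓0
  step 1 · PE1,1: acc=0; fwd→0 fwd↓0
  step 1 · PE2,0: acc=0; fwd→0 fwd↓0
  step 1 · PE2,1: acc=0; fwd→0 fwd↓0
  step 2 · PE1,1: acc=35; fwd→7 fwd↓5
  step 2 · PE2,0: acc=8; fwd→1 fwd↓8
  step 2 · PE2,1: acc=0; fwd→0 fwd↓0
  step 3 · PE1,1: acc=98; fwd→7 fwd↓9
  step 3 · PE2,0: acc=56; fwd→8 fwd↓6
  step 3 · PE2,1: acc=5; fwd→1 fwd↓5
  step 4 · PE1,1: acc=116; fwd→3 fwd↓6
  step 4 · PE2,0: acc=80; fwd→6 fwd↓4
  step 4 · PE2,1: acc=77; fwd→8 fwd↓9
  step 5 · PE1,1: acc=116; fwd→0 fwd↓0
  step 5 · PE2,0: acc=80; fwd→0 fwd↓0
  step 5 · PE2,1: acc=113; fwd→6 fwd↓6

PE[2][1].acc = 113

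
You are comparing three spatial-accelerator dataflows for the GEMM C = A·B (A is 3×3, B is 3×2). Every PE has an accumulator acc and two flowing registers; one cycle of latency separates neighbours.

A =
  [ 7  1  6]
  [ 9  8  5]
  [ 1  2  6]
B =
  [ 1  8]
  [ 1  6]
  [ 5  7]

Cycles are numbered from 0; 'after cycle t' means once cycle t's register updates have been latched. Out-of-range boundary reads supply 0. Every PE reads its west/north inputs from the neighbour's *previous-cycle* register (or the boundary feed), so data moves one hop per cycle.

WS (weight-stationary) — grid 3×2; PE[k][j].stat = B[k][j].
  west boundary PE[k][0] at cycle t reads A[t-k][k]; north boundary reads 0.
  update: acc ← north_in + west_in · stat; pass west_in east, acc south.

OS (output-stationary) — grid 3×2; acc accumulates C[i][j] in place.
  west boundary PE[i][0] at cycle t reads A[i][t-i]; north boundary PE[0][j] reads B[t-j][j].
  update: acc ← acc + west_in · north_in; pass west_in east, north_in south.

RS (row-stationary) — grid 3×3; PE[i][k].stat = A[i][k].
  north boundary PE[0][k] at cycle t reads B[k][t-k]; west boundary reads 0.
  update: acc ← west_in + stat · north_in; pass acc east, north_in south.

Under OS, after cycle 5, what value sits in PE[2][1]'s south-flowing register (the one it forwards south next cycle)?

register = 7

OS (3×2). Following PE[2][1] plus its west/north inputs:
  step 0 · PE1,1: acc=0; fwd→0 fwd↓0
  step 0 · PE2,0: acc=0; fwd→0 fwd↓0
  step 0 · PE2,1: acc=0; fwd→0 fwd↓0
  step 1 · PE1,1: acc=0; fwd→0 fwd↓0
  step 1 · PE2,0: acc=0; fwd→0 fwd↓0
  step 1 · PE2,1: acc=0; fwd→0 fwd↓0
  step 2 · PE1,1: acc=72; fwd→9 fwd↓8
  step 2 · PE2,0: acc=1; fwd→1 fwd↓1
  step 2 · PE2,1: acc=0; fwd→0 fwd↓0
  step 3 · PE1,1: acc=120; fwd→8 fwd↓6
  step 3 · PE2,0: acc=3; fwd→2 fwd↓1
  step 3 · PE2,1: acc=8; fwd→1 fwd↓8
  step 4 · PE1,1: acc=155; fwd→5 fwd↓7
  step 4 · PE2,0: acc=33; fwd→6 fwd↓5
  step 4 · PE2,1: acc=20; fwd→2 fwd↓6
  step 5 · PE1,1: acc=155; fwd→0 fwd↓0
  step 5 · PE2,0: acc=33; fwd→0 fwd↓0
  step 5 · PE2,1: acc=62; fwd→6 fwd↓7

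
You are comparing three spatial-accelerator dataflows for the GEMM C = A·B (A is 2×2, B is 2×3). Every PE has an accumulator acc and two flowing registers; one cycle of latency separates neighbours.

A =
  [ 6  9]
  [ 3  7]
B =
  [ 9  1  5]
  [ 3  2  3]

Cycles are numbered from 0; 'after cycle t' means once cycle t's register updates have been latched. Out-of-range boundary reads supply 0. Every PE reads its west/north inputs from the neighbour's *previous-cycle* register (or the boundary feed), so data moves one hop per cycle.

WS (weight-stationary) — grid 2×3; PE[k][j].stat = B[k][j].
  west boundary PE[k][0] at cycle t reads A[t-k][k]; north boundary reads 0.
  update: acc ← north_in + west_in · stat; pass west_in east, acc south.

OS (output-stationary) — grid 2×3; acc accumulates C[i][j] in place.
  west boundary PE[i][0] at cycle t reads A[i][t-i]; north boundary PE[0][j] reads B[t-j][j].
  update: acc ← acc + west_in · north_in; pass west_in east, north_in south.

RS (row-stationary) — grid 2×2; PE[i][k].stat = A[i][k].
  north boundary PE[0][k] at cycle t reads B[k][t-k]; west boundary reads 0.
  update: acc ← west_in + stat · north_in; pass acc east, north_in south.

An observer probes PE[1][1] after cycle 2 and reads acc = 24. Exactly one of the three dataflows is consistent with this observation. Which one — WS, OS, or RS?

WS (2×3 grid), PE[1][1]:
  c0 r1c1: 0 / 0 / 0
  c1 r1c1: 0 / 0 / 0
  c2 r1c1: 24 / 9 / 24
OS (2×3 grid), PE[1][1]:
  c0 r1c1: 0 / 0 / 0
  c1 r1c1: 0 / 0 / 0
  c2 r1c1: 3 / 3 / 1
RS (2×2 grid), PE[1][1]:
  c0 r1c1: 0 / 0 / 0
  c1 r1c1: 0 / 0 / 0
  c2 r1c1: 48 / 48 / 3

dataflow = WS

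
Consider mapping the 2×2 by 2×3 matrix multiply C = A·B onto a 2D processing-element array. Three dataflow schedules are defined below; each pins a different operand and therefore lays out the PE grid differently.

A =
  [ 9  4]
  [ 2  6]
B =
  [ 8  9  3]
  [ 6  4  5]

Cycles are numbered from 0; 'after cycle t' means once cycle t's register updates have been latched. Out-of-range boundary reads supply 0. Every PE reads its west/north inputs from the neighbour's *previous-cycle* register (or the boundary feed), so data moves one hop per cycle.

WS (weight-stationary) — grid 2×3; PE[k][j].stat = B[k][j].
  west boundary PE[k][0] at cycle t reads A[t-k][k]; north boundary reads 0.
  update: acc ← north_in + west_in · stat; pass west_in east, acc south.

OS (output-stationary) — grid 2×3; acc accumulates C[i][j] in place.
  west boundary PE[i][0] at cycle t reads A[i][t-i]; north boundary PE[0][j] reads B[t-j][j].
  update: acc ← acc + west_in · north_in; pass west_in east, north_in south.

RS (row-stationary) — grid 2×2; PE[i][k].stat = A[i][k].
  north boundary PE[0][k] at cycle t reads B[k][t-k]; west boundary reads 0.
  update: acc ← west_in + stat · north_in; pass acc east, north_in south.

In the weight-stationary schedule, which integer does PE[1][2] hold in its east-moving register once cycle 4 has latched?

WS on a 2×3 grid — tracing PE[1][2] and its feeders:
  t=0 PE[0][2]: acc=0 h=0 v=0
  t=0 PE[1][1]: acc=0 h=0 v=0
  t=0 PE[1][2]: acc=0 h=0 v=0
  t=1 PE[0][2]: acc=0 h=0 v=0
  t=1 PE[1][1]: acc=0 h=0 v=0
  t=1 PE[1][2]: acc=0 h=0 v=0
  t=2 PE[0][2]: acc=27 h=9 v=27
  t=2 PE[1][1]: acc=97 h=4 v=97
  t=2 PE[1][2]: acc=0 h=0 v=0
  t=3 PE[0][2]: acc=6 h=2 v=6
  t=3 PE[1][1]: acc=42 h=6 v=42
  t=3 PE[1][2]: acc=47 h=4 v=47
  t=4 PE[0][2]: acc=0 h=0 v=0
  t=4 PE[1][1]: acc=0 h=0 v=0
  t=4 PE[1][2]: acc=36 h=6 v=36

register = 6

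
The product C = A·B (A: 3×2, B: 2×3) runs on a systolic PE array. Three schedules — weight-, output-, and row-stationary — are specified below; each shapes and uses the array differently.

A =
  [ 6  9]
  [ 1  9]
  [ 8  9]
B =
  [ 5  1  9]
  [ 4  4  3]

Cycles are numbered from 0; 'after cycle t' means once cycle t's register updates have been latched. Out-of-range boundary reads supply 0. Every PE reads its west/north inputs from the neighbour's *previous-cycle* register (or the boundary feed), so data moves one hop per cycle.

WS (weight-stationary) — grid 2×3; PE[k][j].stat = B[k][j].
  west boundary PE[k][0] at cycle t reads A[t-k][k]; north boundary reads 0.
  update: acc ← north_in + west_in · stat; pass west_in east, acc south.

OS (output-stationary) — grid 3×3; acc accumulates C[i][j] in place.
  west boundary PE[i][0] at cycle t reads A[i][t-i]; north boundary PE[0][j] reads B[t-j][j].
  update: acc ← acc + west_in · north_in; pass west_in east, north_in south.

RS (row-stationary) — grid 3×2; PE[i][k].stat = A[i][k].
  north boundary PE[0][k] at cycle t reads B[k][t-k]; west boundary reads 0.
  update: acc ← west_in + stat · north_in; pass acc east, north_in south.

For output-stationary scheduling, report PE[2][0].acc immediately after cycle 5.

Tracing OS — 3×3 array, target PE[2][0]:
  step 0 · PE1,0: acc=0; fwd→0 fwd↓0
  step 0 · PE2,0: acc=0; fwd→0 fwd↓0
  step 1 · PE1,0: acc=5; fwd→1 fwd↓5
  step 1 · PE2,0: acc=0; fwd→0 fwd↓0
  step 2 · PE1,0: acc=41; fwd→9 fwd↓4
  step 2 · PE2,0: acc=40; fwd→8 fwd↓5
  step 3 · PE1,0: acc=41; fwd→0 fwd↓0
  step 3 · PE2,0: acc=76; fwd→9 fwd↓4
  step 4 · PE1,0: acc=41; fwd→0 fwd↓0
  step 4 · PE2,0: acc=76; fwd→0 fwd↓0
  step 5 · PE1,0: acc=41; fwd→0 fwd↓0
  step 5 · PE2,0: acc=76; fwd→0 fwd↓0

PE[2][0].acc = 76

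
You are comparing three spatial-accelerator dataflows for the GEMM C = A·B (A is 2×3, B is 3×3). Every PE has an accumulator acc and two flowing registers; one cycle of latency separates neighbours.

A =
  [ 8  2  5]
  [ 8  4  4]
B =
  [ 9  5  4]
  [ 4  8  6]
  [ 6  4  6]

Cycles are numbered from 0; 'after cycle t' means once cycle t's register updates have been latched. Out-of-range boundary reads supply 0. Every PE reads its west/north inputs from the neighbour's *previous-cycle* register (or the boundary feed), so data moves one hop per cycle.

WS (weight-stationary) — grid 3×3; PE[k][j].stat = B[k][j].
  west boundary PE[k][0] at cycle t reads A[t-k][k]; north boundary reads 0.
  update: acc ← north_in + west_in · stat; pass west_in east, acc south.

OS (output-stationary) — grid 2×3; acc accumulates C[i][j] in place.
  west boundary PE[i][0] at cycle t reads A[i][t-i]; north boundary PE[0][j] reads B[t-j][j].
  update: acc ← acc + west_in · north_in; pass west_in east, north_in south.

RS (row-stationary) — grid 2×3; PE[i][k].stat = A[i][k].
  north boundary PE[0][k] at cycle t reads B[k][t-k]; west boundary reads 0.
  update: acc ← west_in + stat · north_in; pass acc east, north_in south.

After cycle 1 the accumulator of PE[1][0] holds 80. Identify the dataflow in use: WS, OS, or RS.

Under WS (3×3), PE[1][0]:
  t=0 PE[1][0]: acc=0 h=0 v=0
  t=1 PE[1][0]: acc=80 h=2 v=80
Under OS (2×3), PE[1][0]:
  t=0 PE[1][0]: acc=0 h=0 v=0
  t=1 PE[1][0]: acc=72 h=8 v=9
Under RS (2×3), PE[1][0]:
  t=0 PE[1][0]: acc=0 h=0 v=0
  t=1 PE[1][0]: acc=72 h=72 v=9

dataflow = WS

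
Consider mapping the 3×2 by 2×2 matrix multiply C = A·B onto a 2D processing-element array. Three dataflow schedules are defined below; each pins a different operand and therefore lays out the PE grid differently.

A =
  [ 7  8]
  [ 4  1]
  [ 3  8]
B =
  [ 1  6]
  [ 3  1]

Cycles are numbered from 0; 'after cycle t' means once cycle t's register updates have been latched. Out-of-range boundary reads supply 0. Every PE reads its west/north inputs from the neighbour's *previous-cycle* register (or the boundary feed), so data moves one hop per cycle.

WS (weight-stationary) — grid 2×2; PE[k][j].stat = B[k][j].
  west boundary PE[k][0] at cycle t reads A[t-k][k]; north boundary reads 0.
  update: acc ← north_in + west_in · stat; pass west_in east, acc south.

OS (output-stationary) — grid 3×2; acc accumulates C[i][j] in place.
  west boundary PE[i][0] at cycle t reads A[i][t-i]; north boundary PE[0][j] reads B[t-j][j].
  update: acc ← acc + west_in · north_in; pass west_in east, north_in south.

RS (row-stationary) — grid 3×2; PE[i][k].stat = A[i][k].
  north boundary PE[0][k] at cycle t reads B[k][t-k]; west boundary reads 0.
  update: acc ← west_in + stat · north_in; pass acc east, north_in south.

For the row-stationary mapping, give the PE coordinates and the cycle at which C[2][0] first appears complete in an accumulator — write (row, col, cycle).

RS — PE[2][1] is where C[2][0] collects:
  [0] (2,1) acc=0 (h:0 v:0)
  [1] (2,1) acc=0 (h:0 v:0)
  [2] (2,1) acc=0 (h:0 v:0)
  [3] (2,1) acc=27 (h:27 v:3)

(row, col, cycle) = (2, 1, 3)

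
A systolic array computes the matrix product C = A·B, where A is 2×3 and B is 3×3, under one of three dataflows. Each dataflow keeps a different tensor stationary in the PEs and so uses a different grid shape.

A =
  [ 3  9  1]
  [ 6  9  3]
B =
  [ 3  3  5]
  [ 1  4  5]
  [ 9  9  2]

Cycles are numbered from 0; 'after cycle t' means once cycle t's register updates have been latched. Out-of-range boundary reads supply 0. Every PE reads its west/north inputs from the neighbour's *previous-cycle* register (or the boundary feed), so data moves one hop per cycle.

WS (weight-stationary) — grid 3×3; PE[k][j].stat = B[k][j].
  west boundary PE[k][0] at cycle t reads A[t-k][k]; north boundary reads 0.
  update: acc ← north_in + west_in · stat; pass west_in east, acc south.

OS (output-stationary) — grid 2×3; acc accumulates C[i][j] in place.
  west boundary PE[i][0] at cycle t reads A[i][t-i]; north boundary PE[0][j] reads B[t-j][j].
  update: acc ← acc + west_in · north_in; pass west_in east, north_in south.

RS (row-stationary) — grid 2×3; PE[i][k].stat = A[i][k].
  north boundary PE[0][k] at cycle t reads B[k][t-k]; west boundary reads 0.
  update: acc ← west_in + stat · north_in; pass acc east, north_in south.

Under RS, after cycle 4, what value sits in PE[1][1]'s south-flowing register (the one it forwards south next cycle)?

RS (2×3). Following PE[1][1] plus its west/north inputs:
  [0] (0,1) acc=0 (h:0 v:0)
  [0] (1,0) acc=0 (h:0 v:0)
  [0] (1,1) acc=0 (h:0 v:0)
  [1] (0,1) acc=18 (h:18 v:1)
  [1] (1,0) acc=18 (h:18 v:3)
  [1] (1,1) acc=0 (h:0 v:0)
  [2] (0,1) acc=45 (h:45 v:4)
  [2] (1,0) acc=18 (h:18 v:3)
  [2] (1,1) acc=27 (h:27 v:1)
  [3] (0,1) acc=60 (h:60 v:5)
  [3] (1,0) acc=30 (h:30 v:5)
  [3] (1,1) acc=54 (h:54 v:4)
  [4] (0,1) acc=0 (h:0 v:0)
  [4] (1,0) acc=0 (h:0 v:0)
  [4] (1,1) acc=75 (h:75 v:5)

register = 5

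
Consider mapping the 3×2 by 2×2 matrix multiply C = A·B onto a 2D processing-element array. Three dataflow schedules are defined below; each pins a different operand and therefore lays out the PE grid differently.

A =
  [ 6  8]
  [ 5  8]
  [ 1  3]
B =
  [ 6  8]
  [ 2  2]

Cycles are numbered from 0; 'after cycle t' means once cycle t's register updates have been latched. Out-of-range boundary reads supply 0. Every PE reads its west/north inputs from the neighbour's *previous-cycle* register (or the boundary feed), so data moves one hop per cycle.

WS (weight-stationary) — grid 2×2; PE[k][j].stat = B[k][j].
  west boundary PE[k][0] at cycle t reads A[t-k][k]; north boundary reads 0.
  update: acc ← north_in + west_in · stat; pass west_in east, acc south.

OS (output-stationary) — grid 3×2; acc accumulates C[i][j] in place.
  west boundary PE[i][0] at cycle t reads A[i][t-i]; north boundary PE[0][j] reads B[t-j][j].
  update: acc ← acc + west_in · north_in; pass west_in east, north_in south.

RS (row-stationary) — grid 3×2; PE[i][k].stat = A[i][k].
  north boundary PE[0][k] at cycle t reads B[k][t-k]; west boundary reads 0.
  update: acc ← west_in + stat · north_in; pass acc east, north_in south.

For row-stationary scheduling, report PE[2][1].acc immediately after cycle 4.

RS 3×2: PE[2][1] cycle-by-cycle (with neighbour feeds):
  after 0 — PE[1][1] acc=0, pass-E 0, pass-S 0
  after 0 — PE[2][0] acc=0, pass-E 0, pass-S 0
  after 0 — PE[2][1] acc=0, pass-E 0, pass-S 0
  after 1 — PE[1][1] acc=0, pass-E 0, pass-S 0
  after 1 — PE[2][0] acc=0, pass-E 0, pass-S 0
  after 1 — PE[2][1] acc=0, pass-E 0, pass-S 0
  after 2 — PE[1][1] acc=46, pass-E 46, pass-S 2
  after 2 — PE[2][0] acc=6, pass-E 6, pass-S 6
  after 2 — PE[2][1] acc=0, pass-E 0, pass-S 0
  after 3 — PE[1][1] acc=56, pass-E 56, pass-S 2
  after 3 — PE[2][0] acc=8, pass-E 8, pass-S 8
  after 3 — PE[2][1] acc=12, pass-E 12, pass-S 2
  after 4 — PE[1][1] acc=0, pass-E 0, pass-S 0
  after 4 — PE[2][0] acc=0, pass-E 0, pass-S 0
  after 4 — PE[2][1] acc=14, pass-E 14, pass-S 2

PE[2][1].acc = 14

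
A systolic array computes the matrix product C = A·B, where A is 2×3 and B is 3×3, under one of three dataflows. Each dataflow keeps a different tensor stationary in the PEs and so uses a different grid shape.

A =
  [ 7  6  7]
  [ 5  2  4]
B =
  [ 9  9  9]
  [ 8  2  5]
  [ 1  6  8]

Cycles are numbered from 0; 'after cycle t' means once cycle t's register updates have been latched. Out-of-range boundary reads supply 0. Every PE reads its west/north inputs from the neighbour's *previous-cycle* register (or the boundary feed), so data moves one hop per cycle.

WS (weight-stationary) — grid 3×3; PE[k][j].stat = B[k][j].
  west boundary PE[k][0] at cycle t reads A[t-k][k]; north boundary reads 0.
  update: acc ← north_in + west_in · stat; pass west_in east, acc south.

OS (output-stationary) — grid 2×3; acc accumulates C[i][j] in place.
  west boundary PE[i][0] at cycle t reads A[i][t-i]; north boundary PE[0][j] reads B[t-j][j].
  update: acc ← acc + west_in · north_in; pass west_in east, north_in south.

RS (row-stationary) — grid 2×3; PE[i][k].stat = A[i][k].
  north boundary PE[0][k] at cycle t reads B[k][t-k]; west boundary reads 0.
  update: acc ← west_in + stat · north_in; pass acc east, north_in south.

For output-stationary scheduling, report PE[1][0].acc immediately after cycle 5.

PE[1][0].acc = 65

Tracing OS — 2×3 array, target PE[1][0]:
  cycle 0: PE[0][0] → acc 63, east 7, south 9
  cycle 0: PE[1][0] → acc 0, east 0, south 0
  cycle 1: PE[0][0] → acc 111, east 6, south 8
  cycle 1: PE[1][0] → acc 45, east 5, south 9
  cycle 2: PE[0][0] → acc 118, east 7, south 1
  cycle 2: PE[1][0] → acc 61, east 2, south 8
  cycle 3: PE[0][0] → acc 118, east 0, south 0
  cycle 3: PE[1][0] → acc 65, east 4, south 1
  cycle 4: PE[0][0] → acc 118, east 0, south 0
  cycle 4: PE[1][0] → acc 65, east 0, south 0
  cycle 5: PE[0][0] → acc 118, east 0, south 0
  cycle 5: PE[1][0] → acc 65, east 0, south 0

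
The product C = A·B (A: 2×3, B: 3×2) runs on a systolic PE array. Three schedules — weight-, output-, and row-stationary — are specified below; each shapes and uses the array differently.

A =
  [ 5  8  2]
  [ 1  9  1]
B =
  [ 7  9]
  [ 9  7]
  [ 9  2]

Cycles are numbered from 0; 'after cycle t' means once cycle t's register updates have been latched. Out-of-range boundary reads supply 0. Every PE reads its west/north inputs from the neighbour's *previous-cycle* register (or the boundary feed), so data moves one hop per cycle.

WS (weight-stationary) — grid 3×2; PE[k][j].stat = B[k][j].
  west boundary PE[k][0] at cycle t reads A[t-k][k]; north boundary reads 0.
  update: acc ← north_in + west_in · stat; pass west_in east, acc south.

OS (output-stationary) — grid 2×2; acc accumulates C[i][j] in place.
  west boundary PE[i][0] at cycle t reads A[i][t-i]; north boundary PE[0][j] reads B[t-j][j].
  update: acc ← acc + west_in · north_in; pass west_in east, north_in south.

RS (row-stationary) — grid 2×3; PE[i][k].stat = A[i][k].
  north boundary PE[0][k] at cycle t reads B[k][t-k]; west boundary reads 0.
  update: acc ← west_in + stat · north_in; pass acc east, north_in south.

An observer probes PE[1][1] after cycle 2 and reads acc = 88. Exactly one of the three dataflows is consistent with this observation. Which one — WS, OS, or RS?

WS (3×2 grid), PE[1][1]:
  step 0 · PE1,1: acc=0; fwd→0 fwd↓0
  step 1 · PE1,1: acc=0; fwd→0 fwd↓0
  step 2 · PE1,1: acc=101; fwd→8 fwd↓101
OS (2×2 grid), PE[1][1]:
  step 0 · PE1,1: acc=0; fwd→0 fwd↓0
  step 1 · PE1,1: acc=0; fwd→0 fwd↓0
  step 2 · PE1,1: acc=9; fwd→1 fwd↓9
RS (2×3 grid), PE[1][1]:
  step 0 · PE1,1: acc=0; fwd→0 fwd↓0
  step 1 · PE1,1: acc=0; fwd→0 fwd↓0
  step 2 · PE1,1: acc=88; fwd→88 fwd↓9

dataflow = RS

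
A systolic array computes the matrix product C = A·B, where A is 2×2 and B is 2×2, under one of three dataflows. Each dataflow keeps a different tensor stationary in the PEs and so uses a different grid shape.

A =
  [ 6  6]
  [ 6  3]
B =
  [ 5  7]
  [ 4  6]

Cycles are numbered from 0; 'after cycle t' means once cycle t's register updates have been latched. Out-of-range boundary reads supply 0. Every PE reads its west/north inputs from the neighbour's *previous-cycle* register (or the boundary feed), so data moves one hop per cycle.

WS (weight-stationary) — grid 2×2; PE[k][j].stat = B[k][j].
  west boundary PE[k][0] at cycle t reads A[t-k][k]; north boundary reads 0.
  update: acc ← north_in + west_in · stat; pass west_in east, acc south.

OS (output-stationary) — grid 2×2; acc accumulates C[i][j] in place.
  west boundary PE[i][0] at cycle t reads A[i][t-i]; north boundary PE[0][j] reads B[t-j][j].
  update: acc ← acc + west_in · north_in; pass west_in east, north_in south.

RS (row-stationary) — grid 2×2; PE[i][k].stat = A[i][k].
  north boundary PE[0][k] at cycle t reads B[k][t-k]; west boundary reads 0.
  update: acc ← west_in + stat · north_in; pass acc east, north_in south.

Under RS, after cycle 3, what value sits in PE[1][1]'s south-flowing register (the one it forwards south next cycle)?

RS on a 2×2 grid — tracing PE[1][1] and its feeders:
  c0 r0c1: 0 / 0 / 0
  c0 r1c0: 0 / 0 / 0
  c0 r1c1: 0 / 0 / 0
  c1 r0c1: 54 / 54 / 4
  c1 r1c0: 30 / 30 / 5
  c1 r1c1: 0 / 0 / 0
  c2 r0c1: 78 / 78 / 6
  c2 r1c0: 42 / 42 / 7
  c2 r1c1: 42 / 42 / 4
  c3 r0c1: 0 / 0 / 0
  c3 r1c0: 0 / 0 / 0
  c3 r1c1: 60 / 60 / 6

register = 6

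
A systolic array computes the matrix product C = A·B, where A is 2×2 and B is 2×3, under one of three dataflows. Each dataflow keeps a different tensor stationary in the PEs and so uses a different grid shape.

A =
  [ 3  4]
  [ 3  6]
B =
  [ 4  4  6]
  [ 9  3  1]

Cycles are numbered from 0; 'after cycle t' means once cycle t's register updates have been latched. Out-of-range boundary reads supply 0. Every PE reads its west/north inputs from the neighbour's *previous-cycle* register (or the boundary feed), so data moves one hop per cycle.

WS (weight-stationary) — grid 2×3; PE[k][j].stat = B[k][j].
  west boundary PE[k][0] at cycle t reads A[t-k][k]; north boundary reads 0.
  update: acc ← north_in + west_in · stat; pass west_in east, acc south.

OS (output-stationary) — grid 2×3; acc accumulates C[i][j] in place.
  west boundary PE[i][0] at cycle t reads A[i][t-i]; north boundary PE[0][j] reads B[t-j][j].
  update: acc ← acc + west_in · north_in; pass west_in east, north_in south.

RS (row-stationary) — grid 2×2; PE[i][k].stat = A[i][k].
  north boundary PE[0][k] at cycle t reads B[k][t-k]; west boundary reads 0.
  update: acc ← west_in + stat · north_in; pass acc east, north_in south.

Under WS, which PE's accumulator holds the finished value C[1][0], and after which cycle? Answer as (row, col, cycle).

(row, col, cycle) = (1, 0, 2)

Under WS, C[1][0] lands at PE[1][0]:
  step 0 · PE1,0: acc=0; fwd→0 fwd↓0
  step 1 · PE1,0: acc=48; fwd→4 fwd↓48
  step 2 · PE1,0: acc=66; fwd→6 fwd↓66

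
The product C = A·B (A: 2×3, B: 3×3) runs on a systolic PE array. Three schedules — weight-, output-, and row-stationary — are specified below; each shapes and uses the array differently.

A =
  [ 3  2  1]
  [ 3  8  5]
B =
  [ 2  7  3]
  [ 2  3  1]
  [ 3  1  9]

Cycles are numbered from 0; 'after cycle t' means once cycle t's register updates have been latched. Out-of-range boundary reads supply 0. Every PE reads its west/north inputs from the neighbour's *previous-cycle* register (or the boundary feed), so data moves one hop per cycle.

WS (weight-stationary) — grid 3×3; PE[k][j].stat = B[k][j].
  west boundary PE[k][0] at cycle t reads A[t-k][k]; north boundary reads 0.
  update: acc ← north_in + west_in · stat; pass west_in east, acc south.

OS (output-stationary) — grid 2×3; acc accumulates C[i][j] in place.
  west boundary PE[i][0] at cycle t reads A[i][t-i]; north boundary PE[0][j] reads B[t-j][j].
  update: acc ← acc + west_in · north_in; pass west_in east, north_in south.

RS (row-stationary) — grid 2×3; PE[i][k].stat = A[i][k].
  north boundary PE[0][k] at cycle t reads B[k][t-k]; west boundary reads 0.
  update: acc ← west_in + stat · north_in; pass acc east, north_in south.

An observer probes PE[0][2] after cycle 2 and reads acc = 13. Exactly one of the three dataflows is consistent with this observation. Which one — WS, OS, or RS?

dataflow = RS

— WS: 3×3; PE[0][2] trace:
  t=0 PE[0][2]: acc=0 h=0 v=0
  t=1 PE[0][2]: acc=0 h=0 v=0
  t=2 PE[0][2]: acc=9 h=3 v=9
— OS: 2×3; PE[0][2] trace:
  t=0 PE[0][2]: acc=0 h=0 v=0
  t=1 PE[0][2]: acc=0 h=0 v=0
  t=2 PE[0][2]: acc=9 h=3 v=3
— RS: 2×3; PE[0][2] trace:
  t=0 PE[0][2]: acc=0 h=0 v=0
  t=1 PE[0][2]: acc=0 h=0 v=0
  t=2 PE[0][2]: acc=13 h=13 v=3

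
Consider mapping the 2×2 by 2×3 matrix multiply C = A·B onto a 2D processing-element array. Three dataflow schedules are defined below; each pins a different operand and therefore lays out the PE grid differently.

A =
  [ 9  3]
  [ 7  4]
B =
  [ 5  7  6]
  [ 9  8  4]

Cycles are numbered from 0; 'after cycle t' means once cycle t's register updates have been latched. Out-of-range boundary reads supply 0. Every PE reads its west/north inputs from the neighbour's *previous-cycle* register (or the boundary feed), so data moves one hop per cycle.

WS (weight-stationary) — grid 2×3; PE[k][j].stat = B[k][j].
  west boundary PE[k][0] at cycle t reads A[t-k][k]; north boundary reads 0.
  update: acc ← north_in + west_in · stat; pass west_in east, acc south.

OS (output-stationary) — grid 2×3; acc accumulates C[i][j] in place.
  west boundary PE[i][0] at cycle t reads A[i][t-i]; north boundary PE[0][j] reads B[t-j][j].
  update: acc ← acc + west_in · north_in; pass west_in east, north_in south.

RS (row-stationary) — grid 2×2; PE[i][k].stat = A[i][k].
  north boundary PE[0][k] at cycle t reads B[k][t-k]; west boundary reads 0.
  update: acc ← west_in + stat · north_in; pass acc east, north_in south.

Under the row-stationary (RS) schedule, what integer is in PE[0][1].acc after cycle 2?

PE[0][1].acc = 87

RS on a 2×2 grid — tracing PE[0][1] and its feeders:
  [0] (0,0) acc=45 (h:45 v:5)
  [0] (0,1) acc=0 (h:0 v:0)
  [1] (0,0) acc=63 (h:63 v:7)
  [1] (0,1) acc=72 (h:72 v:9)
  [2] (0,0) acc=54 (h:54 v:6)
  [2] (0,1) acc=87 (h:87 v:8)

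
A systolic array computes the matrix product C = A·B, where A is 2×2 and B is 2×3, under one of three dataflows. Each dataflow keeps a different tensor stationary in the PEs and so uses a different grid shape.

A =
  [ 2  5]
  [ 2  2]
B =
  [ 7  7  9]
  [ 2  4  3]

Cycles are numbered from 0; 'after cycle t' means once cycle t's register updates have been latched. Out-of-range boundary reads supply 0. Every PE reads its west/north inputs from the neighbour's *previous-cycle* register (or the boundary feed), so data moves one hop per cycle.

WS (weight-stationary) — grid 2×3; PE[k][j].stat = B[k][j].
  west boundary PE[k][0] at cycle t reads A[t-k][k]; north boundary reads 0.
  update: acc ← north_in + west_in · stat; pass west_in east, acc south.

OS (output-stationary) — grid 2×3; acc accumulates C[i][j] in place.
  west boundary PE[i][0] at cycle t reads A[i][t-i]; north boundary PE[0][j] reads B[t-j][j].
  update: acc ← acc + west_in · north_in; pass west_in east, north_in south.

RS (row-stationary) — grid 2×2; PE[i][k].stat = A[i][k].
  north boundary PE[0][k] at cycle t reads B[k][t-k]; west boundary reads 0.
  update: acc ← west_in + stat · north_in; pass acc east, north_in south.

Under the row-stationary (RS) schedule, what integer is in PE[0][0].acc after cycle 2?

PE[0][0].acc = 18

RS (2×2). Following PE[0][0] plus its west/north inputs:
  t=0 PE[0][0]: acc=14 h=14 v=7
  t=1 PE[0][0]: acc=14 h=14 v=7
  t=2 PE[0][0]: acc=18 h=18 v=9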